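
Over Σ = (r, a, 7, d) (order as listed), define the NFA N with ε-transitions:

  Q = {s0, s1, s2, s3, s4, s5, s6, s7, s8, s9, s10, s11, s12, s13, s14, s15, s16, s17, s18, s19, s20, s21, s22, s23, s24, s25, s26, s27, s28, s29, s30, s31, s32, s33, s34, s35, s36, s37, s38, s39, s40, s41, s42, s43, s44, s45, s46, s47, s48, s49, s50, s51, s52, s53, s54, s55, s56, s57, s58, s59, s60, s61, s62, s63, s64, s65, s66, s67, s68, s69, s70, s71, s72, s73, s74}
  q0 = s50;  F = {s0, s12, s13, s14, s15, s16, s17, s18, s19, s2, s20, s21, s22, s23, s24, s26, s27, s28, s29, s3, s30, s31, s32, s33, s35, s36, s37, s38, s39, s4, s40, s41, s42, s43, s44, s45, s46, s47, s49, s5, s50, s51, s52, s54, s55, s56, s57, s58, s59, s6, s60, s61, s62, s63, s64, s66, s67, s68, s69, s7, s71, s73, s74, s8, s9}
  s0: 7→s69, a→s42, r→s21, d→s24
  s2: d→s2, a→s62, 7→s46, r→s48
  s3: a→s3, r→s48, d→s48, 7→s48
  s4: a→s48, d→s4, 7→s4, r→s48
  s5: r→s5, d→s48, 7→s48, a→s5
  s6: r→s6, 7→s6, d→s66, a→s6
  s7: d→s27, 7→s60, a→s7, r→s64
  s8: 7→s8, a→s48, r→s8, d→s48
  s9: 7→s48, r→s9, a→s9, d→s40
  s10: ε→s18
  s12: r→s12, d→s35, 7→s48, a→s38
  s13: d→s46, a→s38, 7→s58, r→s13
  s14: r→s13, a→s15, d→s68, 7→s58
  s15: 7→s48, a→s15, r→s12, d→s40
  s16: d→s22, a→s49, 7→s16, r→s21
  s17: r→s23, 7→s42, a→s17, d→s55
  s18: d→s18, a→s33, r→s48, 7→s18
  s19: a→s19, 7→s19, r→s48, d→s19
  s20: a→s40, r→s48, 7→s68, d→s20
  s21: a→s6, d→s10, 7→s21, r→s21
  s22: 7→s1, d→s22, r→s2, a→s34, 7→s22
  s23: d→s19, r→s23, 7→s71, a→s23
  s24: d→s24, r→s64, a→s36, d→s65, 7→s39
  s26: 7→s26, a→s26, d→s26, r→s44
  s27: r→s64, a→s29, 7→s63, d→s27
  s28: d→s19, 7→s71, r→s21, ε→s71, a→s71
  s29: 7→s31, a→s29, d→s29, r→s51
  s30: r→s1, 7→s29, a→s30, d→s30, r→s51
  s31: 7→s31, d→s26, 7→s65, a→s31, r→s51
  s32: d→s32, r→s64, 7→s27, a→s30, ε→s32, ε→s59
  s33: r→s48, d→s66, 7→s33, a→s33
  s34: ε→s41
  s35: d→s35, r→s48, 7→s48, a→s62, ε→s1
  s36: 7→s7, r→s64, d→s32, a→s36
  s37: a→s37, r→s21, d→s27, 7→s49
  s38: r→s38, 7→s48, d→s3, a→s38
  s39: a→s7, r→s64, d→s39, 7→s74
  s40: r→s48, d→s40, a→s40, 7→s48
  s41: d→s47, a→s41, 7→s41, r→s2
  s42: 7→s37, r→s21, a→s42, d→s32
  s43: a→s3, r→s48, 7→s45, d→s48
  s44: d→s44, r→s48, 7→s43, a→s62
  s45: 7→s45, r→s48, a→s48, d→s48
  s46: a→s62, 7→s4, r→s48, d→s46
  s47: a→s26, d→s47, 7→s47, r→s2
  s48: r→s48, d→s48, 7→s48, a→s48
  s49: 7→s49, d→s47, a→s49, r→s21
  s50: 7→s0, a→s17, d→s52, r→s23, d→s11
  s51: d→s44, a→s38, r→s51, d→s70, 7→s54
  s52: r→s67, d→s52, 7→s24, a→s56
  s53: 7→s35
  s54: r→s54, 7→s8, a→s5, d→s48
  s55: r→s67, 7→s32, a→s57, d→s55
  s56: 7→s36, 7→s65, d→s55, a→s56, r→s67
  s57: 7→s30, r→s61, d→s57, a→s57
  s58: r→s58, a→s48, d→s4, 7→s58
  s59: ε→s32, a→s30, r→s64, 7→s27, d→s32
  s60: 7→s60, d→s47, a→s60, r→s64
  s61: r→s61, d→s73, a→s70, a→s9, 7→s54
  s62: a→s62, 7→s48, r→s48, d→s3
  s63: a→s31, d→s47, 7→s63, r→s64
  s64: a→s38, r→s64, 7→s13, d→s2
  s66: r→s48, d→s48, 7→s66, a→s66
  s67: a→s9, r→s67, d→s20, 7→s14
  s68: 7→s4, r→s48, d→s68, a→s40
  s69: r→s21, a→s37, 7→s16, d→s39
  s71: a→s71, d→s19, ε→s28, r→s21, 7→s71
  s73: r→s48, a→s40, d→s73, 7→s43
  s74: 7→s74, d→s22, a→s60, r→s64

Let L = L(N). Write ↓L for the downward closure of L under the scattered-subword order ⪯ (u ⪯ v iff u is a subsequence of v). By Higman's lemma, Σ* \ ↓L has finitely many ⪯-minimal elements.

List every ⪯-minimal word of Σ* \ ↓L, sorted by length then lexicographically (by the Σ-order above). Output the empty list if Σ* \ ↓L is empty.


Antichain: [rdr, dra7, 7radd, dr77a, adar7d, 777drr].

|Q|=75, |F|=65, |δ|=281 (8 ε).
min D↑ (64 st, q0=0, F={14}): 0:r→1,a→2,7→3,d→4 1:r→1,a→1,7→5,d→6 2:r→1,a→2,7→7,d→8 3:r→9,a→7,7→10,d→11 4:r→12,a→13,7→11,d→4 5:r→9,a→5,7→5,d→6 6:r→14,a→6,7→6,d→6 7:r→9,a→7,7→15,d→16 8:r→12,a→17,7→16,d→8 9:r→9,a→18,7→9,d→19 10:r→9,a→15,7→20,d→21 11:r→22,a→23,7→21,d→11 12:r→12,a→24,7→25,d→26 13:r→12,a→13,7→23,d→8 14:r→14,a→14,7→14,d→14 15:r→9,a→15,7→27,d→28 16:r→22,a→29,7→28,d→16 17:r→30,a→17,7→29,d→17 18:r→18,a→18,7→18,d→31 19:r→14,a→32,7→19,d→19 20:r→9,a→27,7→20,d→33 21:r→22,a→34,7→35,d→21 22:r→22,a→36,7→37,d→38 23:r→22,a→23,7→34,d→16 24:r→24,a→24,7→14,d→39 25:r→37,a→40,7→41,d→42 26:r→14,a→39,7→42,d→26 27:r→9,a→27,7→27,d→43 28:r→22,a→44,7→45,d→28 29:r→46,a→29,7→44,d→29 30:r→30,a→24,7→47,d→48 31:r→14,a→31,7→31,d→14 32:r→14,a→32,7→32,d→31 33:r→38,a→49,7→33,d→33 34:r→22,a→34,7→50,d→28 35:r→22,a→50,7→35,d→33 36:r→36,a→36,7→14,d→51 37:r→37,a→36,7→41,d→52 38:r→14,a→53,7→52,d→38 39:r→14,a→39,7→14,d→39 40:r→54,a→40,7→14,d→39 41:r→41,a→14,7→41,d→55 42:r→14,a→39,7→55,d→42 43:r→38,a→56,7→43,d→43 44:r→46,a→44,7→57,d→44 45:r→22,a→57,7→45,d→43 46:r→46,a→36,7→47,d→58 47:r→47,a→59,7→60,d→14 48:r→14,a→39,7→61,d→48 49:r→38,a→49,7→49,d→43 50:r→22,a→50,7→50,d→43 51:r→14,a→51,7→14,d→14 52:r→14,a→53,7→55,d→52 53:r→14,a→53,7→14,d→51 54:r→54,a→36,7→14,d→62 55:r→14,a→14,7→55,d→55 56:r→58,a→56,7→56,d→56 57:r→46,a→57,7→57,d→56 58:r→14,a→53,7→61,d→58 59:r→59,a→59,7→14,d→14 60:r→60,a→14,7→60,d→14 61:r→14,a→51,7→63,d→14 62:r→14,a→53,7→14,d→62 63:r→14,a→14,7→63,d→14.
'rdr': run [72, 40, 21, 1] end={s48} — reject; 3/3 deletions ∈↓L.
'dra7': |S_i|=[72, 59, 30, 12, 1] end={s48} rej; 4/4 deletions ∈↓L.
'7radd': N↓-sim [72, 59, 27, 8, 3, 1] end={s48} — reject; 5/5 single-dels accept.
'dr77a': run [72, 59, 30, 20, 5, 1] end={s48} — reject; 5/5 deletions ∈↓L.
'adar7d': |S_i|=[72, 62, 47, 29, 19, 7, 1] end={s48} ∉↓L; 6/6 deletions ∈↓L.
'777drr': run [72, 59, 46, 40, 21, 9, 1] end={s48} rej; 6/6 del acc.
6 words, ⪯-incomp.


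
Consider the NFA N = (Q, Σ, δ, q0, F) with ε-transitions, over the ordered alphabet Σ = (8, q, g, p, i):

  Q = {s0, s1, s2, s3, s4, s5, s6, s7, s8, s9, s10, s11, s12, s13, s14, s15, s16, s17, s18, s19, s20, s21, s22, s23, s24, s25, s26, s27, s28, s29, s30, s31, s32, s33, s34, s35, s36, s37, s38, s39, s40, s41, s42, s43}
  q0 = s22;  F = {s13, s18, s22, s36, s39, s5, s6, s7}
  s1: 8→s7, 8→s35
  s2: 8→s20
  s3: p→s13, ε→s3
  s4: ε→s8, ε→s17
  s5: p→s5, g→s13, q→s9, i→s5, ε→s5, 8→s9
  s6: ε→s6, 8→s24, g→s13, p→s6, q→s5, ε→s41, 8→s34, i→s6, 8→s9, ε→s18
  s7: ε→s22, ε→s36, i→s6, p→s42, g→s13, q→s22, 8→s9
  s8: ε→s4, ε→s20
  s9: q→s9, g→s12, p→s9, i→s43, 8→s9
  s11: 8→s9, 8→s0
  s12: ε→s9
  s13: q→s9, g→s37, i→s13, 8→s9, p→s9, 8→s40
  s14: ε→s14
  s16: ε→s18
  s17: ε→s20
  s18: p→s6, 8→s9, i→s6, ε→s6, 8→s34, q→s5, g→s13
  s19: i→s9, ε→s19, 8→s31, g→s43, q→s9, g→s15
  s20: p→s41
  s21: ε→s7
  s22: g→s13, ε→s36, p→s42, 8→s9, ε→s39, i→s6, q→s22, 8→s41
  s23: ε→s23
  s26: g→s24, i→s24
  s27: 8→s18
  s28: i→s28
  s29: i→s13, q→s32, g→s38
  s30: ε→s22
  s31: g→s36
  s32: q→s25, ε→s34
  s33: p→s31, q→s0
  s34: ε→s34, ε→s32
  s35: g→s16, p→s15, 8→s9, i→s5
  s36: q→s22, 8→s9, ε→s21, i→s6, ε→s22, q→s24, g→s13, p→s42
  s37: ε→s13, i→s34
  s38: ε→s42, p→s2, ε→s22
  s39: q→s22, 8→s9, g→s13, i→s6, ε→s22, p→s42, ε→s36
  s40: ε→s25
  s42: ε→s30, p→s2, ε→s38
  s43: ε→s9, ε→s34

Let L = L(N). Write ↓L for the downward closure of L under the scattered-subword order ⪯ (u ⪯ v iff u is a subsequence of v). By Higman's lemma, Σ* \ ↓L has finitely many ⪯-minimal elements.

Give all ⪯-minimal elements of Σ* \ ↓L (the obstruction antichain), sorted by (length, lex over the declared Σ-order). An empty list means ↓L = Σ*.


|Q|=44, |F|=8, |δ|=118 (37 ε).
min D↑ (5 st, q0=0, F={1}): 0:8→1,q→0,g→2,p→0,i→3 1:8→1,q→1,g→1,p→1,i→1 2:8→1,q→1,g→2,p→1,i→2 3:8→1,q→4,g→2,p→3,i→3 4:8→1,q→1,g→2,p→4,i→4 [Hopcroft].
'8': |S_i|=[24, 10] end={s12,s20,s24,s25,s32,s34,s40,s41,s43,s9} — reject; 1/1 single-dels accept.
'gq': |S_i|=[24, 9, 6] end={s12,s25,s32,s34,s43,s9} — reject; 2/2 single-dels accept.
'gp': run [24, 9, 6] end={s12,s25,s32,s34,s43,s9} — reject; 2/2 del acc.
'iqq': |S_i|=[24, 14, 10, 6] end={s12,s25,s32,s34,s43,s9} — reject; 3/3 deletions ∈↓L.
4 words, ⪯-incomp.

min(Σ*\↓L) = [8, gq, gp, iqq].


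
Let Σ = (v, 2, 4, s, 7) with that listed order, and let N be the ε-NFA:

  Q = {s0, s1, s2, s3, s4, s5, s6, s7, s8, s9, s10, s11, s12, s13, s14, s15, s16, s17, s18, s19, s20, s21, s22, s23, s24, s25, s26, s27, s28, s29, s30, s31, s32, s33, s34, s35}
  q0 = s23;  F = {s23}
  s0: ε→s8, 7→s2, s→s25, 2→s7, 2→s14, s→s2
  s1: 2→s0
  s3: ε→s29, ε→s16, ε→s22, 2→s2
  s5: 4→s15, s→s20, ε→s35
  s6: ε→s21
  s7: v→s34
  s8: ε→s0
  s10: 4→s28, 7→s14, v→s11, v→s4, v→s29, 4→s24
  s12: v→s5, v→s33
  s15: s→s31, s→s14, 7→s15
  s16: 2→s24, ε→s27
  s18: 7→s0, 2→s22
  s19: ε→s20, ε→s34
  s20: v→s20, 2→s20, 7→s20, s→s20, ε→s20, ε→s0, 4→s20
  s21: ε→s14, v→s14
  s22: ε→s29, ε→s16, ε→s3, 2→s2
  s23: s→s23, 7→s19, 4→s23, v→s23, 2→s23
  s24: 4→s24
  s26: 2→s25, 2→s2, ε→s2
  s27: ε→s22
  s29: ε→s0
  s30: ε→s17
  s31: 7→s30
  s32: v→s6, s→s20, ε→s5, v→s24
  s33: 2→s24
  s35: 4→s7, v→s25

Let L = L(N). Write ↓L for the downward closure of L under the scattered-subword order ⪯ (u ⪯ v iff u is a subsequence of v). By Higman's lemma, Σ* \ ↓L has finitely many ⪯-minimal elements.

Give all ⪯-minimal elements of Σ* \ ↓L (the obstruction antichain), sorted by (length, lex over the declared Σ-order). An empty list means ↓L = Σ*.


|Q|=36, |F|=1, |δ|=67 (21 ε).
min D↑ (2 st, q0=0, F={1}): 0:v→0,2→0,4→0,s→0,7→1 1:v→1,2→1,4→1,s→1,7→1 (ε-aug+det+¬).
'7': N↓-sim [10, 9] end={s0,s14,s19,s2,s20,s25,s34,s7,s8} rej; 1/1 deletions ∈↓L.
1 minimals (antichain).

A = [7].


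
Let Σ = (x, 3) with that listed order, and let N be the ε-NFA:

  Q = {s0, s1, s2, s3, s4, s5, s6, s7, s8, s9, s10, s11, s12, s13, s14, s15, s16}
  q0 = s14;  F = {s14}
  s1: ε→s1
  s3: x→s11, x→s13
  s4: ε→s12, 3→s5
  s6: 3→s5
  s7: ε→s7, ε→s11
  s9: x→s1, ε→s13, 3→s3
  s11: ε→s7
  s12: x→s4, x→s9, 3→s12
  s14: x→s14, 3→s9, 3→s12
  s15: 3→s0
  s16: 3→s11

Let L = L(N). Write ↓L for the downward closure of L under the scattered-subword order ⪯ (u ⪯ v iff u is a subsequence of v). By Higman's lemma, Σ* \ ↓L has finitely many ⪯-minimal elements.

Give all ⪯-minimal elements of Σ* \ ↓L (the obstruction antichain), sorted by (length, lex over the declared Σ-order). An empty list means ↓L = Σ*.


A = [3].

|Q|=17, |F|=1, |δ|=20 (6 ε).
min D↑ (2 st, q0=0, F={1}): 0:x→0,3→1 1:x→1,3→1 [Hopcroft].
'3': |S_i|=[10, 9] end={s1,s11,s12,s13,s3,s4,s5,s7,s9} — reject; 1/1 single-dels accept.
1 minimals (antichain).


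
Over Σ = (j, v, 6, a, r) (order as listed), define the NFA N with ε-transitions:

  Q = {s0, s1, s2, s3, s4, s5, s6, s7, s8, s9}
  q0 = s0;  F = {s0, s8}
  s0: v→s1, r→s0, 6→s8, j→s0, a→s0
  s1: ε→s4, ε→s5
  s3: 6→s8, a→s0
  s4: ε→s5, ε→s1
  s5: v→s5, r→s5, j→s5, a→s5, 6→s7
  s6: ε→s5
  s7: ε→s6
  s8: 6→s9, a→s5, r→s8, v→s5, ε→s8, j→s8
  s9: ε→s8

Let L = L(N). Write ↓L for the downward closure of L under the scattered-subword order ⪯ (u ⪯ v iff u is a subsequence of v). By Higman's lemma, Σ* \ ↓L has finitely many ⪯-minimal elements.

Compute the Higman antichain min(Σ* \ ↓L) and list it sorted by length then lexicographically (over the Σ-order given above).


|Q|=10, |F|=2, |δ|=25 (8 ε).
min D↑ (3 st, q0=0, F={1}): 0:j→0,v→1,6→2,a→0,r→0 1:j→1,v→1,6→1,a→1,r→1 2:j→2,v→1,6→2,a→1,r→2 (ε-aug+det+¬).
'v': N↓-sim [8, 5] end={s1,s4,s5,s6,s7} ∉↓L; 1/1 single-dels accept.
'6a': N↓-sim [8, 5, 3] end={s5,s6,s7} — reject; 2/2 del acc.
2 obstructions.

min(Σ*\↓L) = [v, 6a].


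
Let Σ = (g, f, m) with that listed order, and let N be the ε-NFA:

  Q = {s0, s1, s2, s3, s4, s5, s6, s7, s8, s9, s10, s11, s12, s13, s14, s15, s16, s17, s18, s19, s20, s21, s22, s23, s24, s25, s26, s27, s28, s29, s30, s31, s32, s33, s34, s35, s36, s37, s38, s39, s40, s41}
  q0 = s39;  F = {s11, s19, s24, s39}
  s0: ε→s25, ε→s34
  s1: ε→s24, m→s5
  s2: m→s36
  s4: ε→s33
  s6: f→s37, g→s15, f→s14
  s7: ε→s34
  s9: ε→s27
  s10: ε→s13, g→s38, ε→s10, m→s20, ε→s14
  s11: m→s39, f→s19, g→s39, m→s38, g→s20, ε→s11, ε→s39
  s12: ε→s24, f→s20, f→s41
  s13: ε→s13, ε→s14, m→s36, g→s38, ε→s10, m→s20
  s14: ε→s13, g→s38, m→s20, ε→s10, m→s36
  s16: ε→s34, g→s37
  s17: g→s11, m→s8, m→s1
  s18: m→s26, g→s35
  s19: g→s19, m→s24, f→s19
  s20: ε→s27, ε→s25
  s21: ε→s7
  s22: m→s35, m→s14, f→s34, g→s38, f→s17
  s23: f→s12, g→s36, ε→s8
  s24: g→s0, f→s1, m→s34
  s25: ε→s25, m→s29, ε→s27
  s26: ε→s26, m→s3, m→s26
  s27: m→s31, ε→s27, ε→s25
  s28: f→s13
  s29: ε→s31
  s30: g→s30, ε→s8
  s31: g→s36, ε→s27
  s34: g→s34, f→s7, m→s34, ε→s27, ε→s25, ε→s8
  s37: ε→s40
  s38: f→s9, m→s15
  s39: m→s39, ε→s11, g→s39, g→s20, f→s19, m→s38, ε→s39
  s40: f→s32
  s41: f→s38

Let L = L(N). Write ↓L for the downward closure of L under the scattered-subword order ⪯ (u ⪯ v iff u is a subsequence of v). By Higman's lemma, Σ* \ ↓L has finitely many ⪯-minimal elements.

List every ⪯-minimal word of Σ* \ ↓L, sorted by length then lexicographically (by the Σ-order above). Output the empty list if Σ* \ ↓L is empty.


A = [fmg, fmm].

|Q|=42, |F|=4, |δ|=94 (36 ε).
min D↑ (4 st, q0=0, F={3}): 0:g→0,f→1,m→0 1:g→1,f→1,m→2 2:g→3,f→2,m→3 3:g→3,f→3,m→3 (ε-aug+det+¬).
'fmg': |S_i|=[19, 14, 12, 9] end={s0,s25,s27,s29,s31,s34,s36,s7,s8} ∉↓L; 3/3 del acc.
'fmm': N↓-sim [19, 14, 12, 9] end={s25,s27,s29,s31,s34,s36,s5,s7,s8} rej; 3/3 single-dels accept.
2 minimals (antichain).


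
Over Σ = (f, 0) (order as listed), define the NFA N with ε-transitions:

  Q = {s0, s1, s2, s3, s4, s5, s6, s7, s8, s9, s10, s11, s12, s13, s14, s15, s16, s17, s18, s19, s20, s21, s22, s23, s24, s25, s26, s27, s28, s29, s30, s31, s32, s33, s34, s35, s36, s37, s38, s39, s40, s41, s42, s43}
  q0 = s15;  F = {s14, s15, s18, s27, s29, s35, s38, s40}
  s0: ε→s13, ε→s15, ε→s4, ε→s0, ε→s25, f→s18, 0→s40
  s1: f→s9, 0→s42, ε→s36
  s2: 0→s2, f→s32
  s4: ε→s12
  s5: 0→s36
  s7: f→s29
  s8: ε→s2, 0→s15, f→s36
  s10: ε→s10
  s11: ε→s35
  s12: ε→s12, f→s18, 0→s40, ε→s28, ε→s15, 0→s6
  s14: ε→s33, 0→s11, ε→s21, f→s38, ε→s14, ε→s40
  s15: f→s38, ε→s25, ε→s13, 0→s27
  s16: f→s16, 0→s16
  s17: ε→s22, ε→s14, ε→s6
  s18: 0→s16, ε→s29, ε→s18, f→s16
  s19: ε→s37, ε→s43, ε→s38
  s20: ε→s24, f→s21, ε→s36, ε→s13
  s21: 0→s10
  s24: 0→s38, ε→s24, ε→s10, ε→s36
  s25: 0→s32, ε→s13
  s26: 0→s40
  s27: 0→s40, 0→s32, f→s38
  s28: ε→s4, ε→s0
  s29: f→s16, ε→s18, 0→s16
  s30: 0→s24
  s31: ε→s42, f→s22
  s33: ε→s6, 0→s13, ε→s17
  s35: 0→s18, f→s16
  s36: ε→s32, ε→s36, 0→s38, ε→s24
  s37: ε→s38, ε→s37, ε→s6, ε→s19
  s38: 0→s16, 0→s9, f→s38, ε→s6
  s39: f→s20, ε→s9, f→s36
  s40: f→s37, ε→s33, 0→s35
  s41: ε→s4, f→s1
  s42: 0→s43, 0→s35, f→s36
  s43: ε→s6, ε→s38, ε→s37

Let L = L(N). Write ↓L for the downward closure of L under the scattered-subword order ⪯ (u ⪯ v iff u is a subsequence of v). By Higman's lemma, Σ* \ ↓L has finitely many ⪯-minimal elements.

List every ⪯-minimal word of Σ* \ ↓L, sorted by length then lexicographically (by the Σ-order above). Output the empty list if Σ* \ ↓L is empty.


min(Σ*\↓L) = [f0, 000f, 00000].

|Q|=44, |F|=8, |δ|=102 (54 ε).
min D↑ (7 st, q0=0, F={3}): 0:f→1,0→2 1:f→1,0→3 2:f→1,0→4 3:f→3,0→3 4:f→1,0→5 5:f→3,0→6 6:f→3,0→3.
'f0': |S_i|=[23, 7, 2] end={s16,s9} — reject; 2/2 single-dels accept.
'000f': N↓-sim [23, 21, 20, 8, 1] end={s16} — reject; 4/4 del acc.
'00000': run [23, 21, 20, 8, 3, 1] end={s16} rej; 5/5 single-dels accept.
3 minimals (antichain).


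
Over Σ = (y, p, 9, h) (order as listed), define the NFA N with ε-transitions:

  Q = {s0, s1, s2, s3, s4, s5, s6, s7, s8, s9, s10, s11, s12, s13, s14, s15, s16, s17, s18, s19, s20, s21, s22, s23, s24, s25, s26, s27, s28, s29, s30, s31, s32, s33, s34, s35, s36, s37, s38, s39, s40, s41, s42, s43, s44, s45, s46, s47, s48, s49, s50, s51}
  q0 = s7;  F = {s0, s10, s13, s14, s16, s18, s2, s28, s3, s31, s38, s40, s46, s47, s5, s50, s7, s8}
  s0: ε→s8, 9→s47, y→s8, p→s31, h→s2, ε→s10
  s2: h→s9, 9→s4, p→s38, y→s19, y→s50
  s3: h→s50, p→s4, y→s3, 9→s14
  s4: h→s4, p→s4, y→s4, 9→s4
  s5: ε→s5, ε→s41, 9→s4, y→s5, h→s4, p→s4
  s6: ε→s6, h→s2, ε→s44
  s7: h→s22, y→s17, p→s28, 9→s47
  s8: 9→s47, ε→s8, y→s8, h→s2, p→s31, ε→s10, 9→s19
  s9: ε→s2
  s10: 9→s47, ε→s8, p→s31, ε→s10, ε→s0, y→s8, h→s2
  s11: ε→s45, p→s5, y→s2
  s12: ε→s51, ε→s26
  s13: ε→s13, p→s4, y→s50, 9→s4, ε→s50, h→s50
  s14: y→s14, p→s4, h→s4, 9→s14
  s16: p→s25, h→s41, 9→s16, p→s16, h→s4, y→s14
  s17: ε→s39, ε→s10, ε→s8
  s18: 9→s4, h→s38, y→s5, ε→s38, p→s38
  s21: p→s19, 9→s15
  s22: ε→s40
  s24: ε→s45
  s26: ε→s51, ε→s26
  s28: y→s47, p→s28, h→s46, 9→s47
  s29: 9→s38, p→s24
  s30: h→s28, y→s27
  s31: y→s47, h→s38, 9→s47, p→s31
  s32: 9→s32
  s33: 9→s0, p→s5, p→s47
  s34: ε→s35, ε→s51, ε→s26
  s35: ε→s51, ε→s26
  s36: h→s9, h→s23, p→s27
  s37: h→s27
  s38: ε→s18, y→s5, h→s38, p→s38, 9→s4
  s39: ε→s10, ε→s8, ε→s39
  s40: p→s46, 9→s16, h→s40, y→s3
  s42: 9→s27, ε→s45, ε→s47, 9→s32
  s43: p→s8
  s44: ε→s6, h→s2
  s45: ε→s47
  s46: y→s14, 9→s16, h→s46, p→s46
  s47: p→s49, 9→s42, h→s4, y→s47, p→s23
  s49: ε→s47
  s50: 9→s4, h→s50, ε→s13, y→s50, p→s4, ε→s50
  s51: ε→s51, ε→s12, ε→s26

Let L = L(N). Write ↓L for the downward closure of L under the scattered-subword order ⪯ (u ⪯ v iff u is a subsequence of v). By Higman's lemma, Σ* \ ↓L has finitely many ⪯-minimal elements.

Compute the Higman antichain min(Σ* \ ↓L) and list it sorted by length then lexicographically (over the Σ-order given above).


|Q|=52, |F|=18, |δ|=146 (44 ε).
min D↑ (15 st, q0=0, F={8}): 0:y→1,p→2,9→3,h→4 1:y→1,p→5,9→3,h→6 2:y→3,p→2,9→3,h→7 3:y→3,p→3,9→3,h→8 4:y→9,p→7,9→10,h→4 5:y→3,p→5,9→3,h→11 6:y→12,p→11,9→8,h→6 7:y→13,p→7,9→10,h→7 8:y→8,p→8,9→8,h→8 9:y→9,p→8,9→13,h→12 10:y→13,p→10,9→10,h→8 11:y→14,p→11,9→8,h→11 12:y→12,p→8,9→8,h→12 13:y→13,p→8,9→13,h→8 14:y→14,p→8,9→8,h→8.
'9h': N↓-sim [32, 13, 2] end={s4,s41} rej; 2/2 deletions ∈↓L.
'yh9': run [32, 25, 10, 1] end={s4} — reject; 3/3 del acc.
'pyh': |S_i|=[32, 18, 11, 1] end={s4} ∉↓L; 3/3 del acc.
'hyp': run [32, 17, 8, 1] end={s4} — reject; 3/3 deletions ∈↓L.
4 minimals (antichain).

min(Σ*\↓L) = [9h, yh9, pyh, hyp].


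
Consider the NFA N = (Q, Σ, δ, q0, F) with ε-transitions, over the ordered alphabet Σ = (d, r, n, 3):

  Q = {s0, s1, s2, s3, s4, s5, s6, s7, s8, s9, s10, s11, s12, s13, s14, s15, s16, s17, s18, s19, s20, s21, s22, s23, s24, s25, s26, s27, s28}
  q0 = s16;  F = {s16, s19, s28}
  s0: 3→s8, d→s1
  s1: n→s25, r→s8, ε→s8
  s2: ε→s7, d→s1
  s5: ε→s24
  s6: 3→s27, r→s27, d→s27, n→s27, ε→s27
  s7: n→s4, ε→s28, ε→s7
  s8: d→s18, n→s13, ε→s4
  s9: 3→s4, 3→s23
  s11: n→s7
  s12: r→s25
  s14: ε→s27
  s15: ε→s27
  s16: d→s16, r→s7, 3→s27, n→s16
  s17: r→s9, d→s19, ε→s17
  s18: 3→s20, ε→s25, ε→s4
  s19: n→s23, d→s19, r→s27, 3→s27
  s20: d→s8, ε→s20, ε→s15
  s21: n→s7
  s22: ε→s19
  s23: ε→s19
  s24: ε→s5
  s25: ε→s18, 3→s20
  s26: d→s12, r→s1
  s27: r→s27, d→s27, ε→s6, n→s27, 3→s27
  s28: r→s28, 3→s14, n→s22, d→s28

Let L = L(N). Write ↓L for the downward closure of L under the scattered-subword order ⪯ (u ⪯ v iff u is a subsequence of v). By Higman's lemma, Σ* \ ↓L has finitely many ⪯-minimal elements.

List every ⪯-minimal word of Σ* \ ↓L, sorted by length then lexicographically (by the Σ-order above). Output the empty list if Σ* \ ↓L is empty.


min(Σ*\↓L) = [3, rnr].

|Q|=29, |F|=3, |δ|=59 (19 ε).
min D↑ (4 st, q0=0, F={2}): 0:d→0,r→1,n→0,3→2 1:d→1,r→1,n→3,3→2 2:d→2,r→2,n→2,3→2 3:d→3,r→2,n→3,3→2 (ε-aug+det+¬).
'3': |S_i|=[10, 3] end={s14,s27,s6} ∉↓L; 1/1 single-dels accept.
'rnr': N↓-sim [10, 9, 6, 2] end={s27,s6} ∉↓L; 3/3 del acc.
2 words, ⪯-incomp.


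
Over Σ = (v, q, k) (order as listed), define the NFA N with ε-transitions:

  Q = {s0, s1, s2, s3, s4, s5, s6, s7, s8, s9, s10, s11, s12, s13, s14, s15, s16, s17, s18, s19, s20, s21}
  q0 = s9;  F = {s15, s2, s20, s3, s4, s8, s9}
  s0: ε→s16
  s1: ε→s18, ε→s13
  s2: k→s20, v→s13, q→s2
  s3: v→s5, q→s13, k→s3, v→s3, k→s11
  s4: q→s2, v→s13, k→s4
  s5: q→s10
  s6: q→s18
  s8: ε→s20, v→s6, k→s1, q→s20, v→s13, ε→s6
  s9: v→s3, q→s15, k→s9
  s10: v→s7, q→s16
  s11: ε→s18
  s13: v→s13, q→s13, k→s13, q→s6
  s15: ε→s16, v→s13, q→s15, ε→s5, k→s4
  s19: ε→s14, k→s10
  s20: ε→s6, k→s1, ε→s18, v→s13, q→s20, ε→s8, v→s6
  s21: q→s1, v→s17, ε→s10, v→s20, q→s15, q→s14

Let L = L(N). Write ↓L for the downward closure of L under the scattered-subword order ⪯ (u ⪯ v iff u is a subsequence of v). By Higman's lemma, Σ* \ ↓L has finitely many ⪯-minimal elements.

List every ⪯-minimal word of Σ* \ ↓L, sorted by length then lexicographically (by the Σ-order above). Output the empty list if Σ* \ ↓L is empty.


|Q|=22, |F|=7, |δ|=52 (13 ε).
min D↑ (7 st, q0=0, F={3}): 0:v→1,q→2,k→0 1:v→1,q→3,k→1 2:v→3,q→2,k→4 3:v→3,q→3,k→3 4:v→3,q→5,k→4 5:v→3,q→5,k→6 6:v→3,q→6,k→3 [Hopcroft].
'vq': run [16, 9, 6] end={s10,s13,s16,s18,s6,s7} — reject; 2/2 single-dels accept.
'qv': |S_i|=[16, 13, 4] end={s13,s18,s6,s7} — reject; 2/2 del acc.
'qkqkk': |S_i|=[16, 13, 8, 7, 6, 4] end={s1,s13,s18,s6} — reject; 5/5 single-dels accept.
3 obstructions.

min(Σ*\↓L) = [vq, qv, qkqkk].


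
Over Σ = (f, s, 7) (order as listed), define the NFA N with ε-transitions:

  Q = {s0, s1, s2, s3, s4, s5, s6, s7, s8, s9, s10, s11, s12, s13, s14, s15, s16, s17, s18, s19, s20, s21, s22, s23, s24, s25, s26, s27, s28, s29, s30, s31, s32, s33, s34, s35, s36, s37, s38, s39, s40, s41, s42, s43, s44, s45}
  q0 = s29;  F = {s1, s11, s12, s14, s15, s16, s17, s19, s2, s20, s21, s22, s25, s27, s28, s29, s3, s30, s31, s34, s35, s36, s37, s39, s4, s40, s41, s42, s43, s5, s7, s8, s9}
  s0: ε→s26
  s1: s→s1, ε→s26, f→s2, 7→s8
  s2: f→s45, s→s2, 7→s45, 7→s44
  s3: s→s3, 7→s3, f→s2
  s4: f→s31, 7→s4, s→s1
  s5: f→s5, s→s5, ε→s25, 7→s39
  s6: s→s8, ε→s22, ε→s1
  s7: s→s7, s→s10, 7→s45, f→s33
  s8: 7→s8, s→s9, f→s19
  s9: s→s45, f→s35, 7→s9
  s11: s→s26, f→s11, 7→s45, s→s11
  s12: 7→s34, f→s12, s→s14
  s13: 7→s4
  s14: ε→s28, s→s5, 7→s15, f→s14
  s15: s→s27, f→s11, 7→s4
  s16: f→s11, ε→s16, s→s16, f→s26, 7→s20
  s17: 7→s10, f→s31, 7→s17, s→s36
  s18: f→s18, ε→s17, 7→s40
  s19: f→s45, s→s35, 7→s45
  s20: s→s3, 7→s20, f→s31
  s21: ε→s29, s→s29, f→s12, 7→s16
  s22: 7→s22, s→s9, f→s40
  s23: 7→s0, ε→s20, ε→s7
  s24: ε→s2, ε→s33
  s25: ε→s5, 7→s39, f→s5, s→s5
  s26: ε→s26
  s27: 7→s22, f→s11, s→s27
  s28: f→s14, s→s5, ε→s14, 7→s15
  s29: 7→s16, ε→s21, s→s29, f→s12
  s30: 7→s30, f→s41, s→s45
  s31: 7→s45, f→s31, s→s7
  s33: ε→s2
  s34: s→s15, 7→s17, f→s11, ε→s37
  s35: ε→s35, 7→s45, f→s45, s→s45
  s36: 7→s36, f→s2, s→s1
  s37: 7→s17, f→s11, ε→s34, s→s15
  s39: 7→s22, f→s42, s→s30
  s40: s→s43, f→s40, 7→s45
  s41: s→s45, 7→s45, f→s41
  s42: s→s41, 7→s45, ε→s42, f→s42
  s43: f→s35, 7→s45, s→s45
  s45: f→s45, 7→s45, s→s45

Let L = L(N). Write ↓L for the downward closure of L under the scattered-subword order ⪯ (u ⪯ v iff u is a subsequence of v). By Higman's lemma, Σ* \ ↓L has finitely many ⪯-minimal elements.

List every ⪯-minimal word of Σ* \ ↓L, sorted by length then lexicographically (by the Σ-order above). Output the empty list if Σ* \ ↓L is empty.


|Q|=46, |F|=33, |δ|=134 (22 ε).
min D↑ (30 st, q0=0, F={10}): 0:f→1,s→0,7→2 1:f→1,s→3,7→4 2:f→5,s→2,7→6 3:f→3,s→7,7→8 4:f→5,s→8,7→9 5:f→5,s→5,7→10 6:f→11,s→12,7→6 7:f→7,s→7,7→13 8:f→5,s→14,7→15 9:f→11,s→16,7→9 10:f→10,s→10,7→10 11:f→11,s→17,7→10 12:f→18,s→12,7→12 13:f→19,s→20,7→21 14:f→5,s→14,7→21 15:f→11,s→22,7→15 16:f→18,s→22,7→16 17:f→18,s→17,7→10 18:f→10,s→18,7→10 19:f→19,s→23,7→10 20:f→23,s→10,7→20 21:f→24,s→25,7→21 22:f→18,s→22,7→26 23:f→23,s→10,7→10 24:f→24,s→27,7→10 25:f→28,s→10,7→25 26:f→29,s→25,7→26 27:f→28,s→10,7→10 28:f→10,s→10,7→10 29:f→10,s→28,7→10 [Hopcroft].
'7f7': |S_i|=[38, 31, 15, 2] end={s44,s45} rej; 3/3 del acc.
'77sff': |S_i|=[38, 31, 23, 15, 6, 1] end={s45} ∉↓L; 5/5 deletions ∈↓L.
'fss7ss': run [38, 33, 29, 23, 13, 6, 1] end={s45} rej; 6/6 deletions ∈↓L.
3 words, ⪯-incomp.

Antichain: [7f7, 77sff, fss7ss].


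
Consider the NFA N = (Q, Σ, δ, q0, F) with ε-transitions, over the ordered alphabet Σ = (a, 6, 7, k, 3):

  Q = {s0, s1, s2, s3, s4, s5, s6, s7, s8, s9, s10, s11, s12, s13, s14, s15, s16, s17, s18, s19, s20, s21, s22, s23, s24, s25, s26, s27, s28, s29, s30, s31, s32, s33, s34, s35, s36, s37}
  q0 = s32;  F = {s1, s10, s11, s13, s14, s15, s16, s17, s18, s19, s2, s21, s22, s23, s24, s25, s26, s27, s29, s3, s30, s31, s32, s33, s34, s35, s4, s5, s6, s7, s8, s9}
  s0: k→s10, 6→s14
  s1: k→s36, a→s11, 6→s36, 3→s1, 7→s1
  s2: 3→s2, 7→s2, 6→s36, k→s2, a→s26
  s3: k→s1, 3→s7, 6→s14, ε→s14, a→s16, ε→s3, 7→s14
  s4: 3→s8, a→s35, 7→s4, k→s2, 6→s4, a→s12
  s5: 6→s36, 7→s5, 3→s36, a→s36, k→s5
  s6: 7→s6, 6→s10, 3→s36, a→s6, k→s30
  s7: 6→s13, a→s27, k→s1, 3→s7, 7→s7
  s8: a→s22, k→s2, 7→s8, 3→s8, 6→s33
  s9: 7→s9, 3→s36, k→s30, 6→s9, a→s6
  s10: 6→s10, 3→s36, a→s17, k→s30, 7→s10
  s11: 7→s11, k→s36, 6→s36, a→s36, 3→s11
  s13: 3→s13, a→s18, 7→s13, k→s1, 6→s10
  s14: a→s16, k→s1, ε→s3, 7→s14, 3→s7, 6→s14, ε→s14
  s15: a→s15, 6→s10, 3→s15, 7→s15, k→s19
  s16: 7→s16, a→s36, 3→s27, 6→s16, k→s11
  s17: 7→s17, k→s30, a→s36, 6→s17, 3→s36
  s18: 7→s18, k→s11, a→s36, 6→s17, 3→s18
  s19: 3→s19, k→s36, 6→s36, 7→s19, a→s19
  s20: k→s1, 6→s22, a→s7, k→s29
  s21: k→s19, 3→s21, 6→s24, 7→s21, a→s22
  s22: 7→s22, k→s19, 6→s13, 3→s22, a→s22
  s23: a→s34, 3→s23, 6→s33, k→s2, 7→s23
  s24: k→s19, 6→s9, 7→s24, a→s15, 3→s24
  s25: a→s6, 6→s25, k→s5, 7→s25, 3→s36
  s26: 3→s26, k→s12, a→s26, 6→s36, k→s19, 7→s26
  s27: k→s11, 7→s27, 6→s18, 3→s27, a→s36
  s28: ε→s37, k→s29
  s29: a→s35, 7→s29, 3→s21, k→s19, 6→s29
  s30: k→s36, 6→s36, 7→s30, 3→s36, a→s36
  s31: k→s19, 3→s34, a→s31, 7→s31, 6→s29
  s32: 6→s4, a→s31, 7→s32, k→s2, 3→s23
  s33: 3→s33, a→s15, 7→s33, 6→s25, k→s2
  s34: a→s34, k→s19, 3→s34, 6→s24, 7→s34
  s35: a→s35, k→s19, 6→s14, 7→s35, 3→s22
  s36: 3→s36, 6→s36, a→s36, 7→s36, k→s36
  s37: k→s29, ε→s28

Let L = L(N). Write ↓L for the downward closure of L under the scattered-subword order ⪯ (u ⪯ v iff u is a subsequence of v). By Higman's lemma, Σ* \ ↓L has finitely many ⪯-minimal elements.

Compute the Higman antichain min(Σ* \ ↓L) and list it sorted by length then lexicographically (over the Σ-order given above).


Antichain: [k6, akk, 3663, 6a6aa, 366ka].

|Q|=38, |F|=32, |δ|=181 (6 ε).
min D↑ (32 st, q0=0, F={11}): 0:a→1,6→2,7→0,k→3,3→4 1:a→1,6→5,7→1,k→6,3→7 2:a→8,6→2,7→2,k→3,3→9 3:a→10,6→11,7→3,k→3,3→3 4:a→7,6→12,7→4,k→3,3→4 5:a→8,6→5,7→5,k→6,3→13 6:a→6,6→11,7→6,k→11,3→6 7:a→7,6→14,7→7,k→6,3→7 8:a→8,6→15,7→8,k→6,3→16 9:a→16,6→12,7→9,k→3,3→9 10:a→10,6→11,7→10,k→6,3→10 11:a→11,6→11,7→11,k→11,3→11 12:a→17,6→18,7→12,k→3,3→12 13:a→16,6→14,7→13,k→6,3→13 14:a→17,6→19,7→14,k→6,3→14 15:a→20,6→15,7→15,k→21,3→22 16:a→16,6→23,7→16,k→6,3→16 17:a→17,6→24,7→17,k→6,3→17 18:a→25,6→18,7→18,k→26,3→11 19:a→25,6→19,7→19,k→27,3→11 20:a→11,6→20,7→20,k→28,3→29 21:a→28,6→11,7→21,k→11,3→21 22:a→29,6→23,7→22,k→21,3→22 23:a→30,6→24,7→23,k→21,3→23 24:a→31,6→24,7→24,k→27,3→11 25:a→25,6→24,7→25,k→27,3→11 26:a→11,6→11,7→26,k→26,3→11 27:a→11,6→11,7→27,k→11,3→11 28:a→11,6→11,7→28,k→11,3→28 29:a→11,6→30,7→29,k→28,3→29 30:a→11,6→31,7→30,k→28,3→30 31:a→11,6→31,7→31,k→27,3→11.
'k6': N↓-sim [34, 9, 1] end={s36} ∉↓L; 2/2 del acc.
'akk': |S_i|=[34, 26, 6, 1] end={s36} — reject; 3/3 single-dels accept.
'3663': N↓-sim [34, 26, 19, 8, 1] end={s36} — reject; 4/4 del acc.
'6a6aa': run [34, 30, 20, 13, 7, 1] end={s36} — reject; 5/5 del acc.
'366ka': run [34, 26, 19, 8, 3, 1] end={s36} ∉↓L; 5/5 deletions ∈↓L.
5 minimals (antichain).


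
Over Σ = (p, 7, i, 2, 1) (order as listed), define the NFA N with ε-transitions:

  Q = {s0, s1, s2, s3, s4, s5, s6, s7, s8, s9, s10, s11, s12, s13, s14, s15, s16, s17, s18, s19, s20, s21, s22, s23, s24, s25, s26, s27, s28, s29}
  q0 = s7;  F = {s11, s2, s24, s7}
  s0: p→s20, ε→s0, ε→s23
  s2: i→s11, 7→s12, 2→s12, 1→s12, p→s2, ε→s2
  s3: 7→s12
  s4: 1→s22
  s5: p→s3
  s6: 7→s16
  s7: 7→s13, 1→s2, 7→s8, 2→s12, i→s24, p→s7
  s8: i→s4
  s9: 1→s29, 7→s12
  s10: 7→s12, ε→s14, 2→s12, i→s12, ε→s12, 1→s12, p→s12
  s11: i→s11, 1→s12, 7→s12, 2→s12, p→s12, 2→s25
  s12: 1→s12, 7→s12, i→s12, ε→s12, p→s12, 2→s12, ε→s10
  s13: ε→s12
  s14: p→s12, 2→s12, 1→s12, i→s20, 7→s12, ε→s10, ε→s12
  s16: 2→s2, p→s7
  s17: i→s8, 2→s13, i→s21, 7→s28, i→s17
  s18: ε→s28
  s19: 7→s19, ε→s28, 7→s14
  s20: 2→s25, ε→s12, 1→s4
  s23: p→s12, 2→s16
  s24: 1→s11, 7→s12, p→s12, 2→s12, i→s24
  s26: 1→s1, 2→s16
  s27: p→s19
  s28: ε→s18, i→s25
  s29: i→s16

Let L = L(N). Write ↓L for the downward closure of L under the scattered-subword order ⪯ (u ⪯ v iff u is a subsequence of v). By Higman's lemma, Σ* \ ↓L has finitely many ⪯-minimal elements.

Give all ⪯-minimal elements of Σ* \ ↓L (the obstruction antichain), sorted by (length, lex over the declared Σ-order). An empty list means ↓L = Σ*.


min(Σ*\↓L) = [7, 2, ip, 11].

|Q|=30, |F|=4, |δ|=77 (14 ε).
min D↑ (5 st, q0=0, F={1}): 0:p→0,7→1,i→2,2→1,1→3 1:p→1,7→1,i→1,2→1,1→1 2:p→1,7→1,i→2,2→1,1→4 3:p→3,7→1,i→4,2→1,1→1 4:p→1,7→1,i→4,2→1,1→1.
'7': N↓-sim [13, 9] end={s10,s12,s13,s14,s20,s22,s25,s4,s8} — reject; 1/1 single-dels accept.
'2': |S_i|=[13, 7] end={s10,s12,s14,s20,s22,s25,s4} rej; 1/1 deletions ∈↓L.
'ip': |S_i|=[13, 9, 7] end={s10,s12,s14,s20,s22,s25,s4} rej; 2/2 del acc.
'11': N↓-sim [13, 9, 7] end={s10,s12,s14,s20,s22,s25,s4} ∉↓L; 2/2 single-dels accept.
4 obstructions.


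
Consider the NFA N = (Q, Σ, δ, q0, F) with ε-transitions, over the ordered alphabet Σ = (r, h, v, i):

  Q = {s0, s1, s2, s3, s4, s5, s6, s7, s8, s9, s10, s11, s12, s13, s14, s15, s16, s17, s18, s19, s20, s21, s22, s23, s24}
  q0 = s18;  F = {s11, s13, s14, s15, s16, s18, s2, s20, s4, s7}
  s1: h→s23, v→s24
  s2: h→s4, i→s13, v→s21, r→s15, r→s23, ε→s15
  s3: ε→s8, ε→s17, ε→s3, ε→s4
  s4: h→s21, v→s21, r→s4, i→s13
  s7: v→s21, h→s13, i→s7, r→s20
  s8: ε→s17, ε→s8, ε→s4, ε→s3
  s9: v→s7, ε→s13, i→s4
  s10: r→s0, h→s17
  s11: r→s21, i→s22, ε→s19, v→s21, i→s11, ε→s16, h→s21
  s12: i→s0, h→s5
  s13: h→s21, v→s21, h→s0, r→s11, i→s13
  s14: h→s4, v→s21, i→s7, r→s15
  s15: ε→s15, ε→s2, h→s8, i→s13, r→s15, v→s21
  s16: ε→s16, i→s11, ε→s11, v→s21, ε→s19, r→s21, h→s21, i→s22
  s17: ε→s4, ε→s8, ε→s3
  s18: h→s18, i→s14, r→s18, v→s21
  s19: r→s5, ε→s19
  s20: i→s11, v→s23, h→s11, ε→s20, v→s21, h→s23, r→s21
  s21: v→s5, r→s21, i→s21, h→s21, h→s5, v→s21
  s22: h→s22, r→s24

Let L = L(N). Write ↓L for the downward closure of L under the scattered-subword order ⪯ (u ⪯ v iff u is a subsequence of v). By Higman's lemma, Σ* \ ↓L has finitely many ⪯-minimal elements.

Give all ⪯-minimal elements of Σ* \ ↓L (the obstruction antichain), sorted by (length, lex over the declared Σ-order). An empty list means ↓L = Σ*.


A = [v, ihh, irih, iirr].

|Q|=25, |F|=10, |δ|=85 (22 ε).
min D↑ (9 st, q0=0, F={1}): 0:r→0,h→0,v→1,i→2 1:r→1,h→1,v→1,i→1 2:r→3,h→4,v→1,i→5 3:r→3,h→4,v→1,i→6 4:r→4,h→1,v→1,i→6 5:r→7,h→6,v→1,i→5 6:r→8,h→1,v→1,i→6 7:r→1,h→8,v→1,i→8 8:r→1,h→1,v→1,i→8 (ε-aug+det+¬).
'v': run [20, 3] end={s21,s23,s5} — reject; 1/1 deletions ∈↓L.
'ihh': |S_i|=[20, 19, 14, 5] end={s0,s21,s22,s24,s5} ∉↓L; 3/3 deletions ∈↓L.
'irih': run [20, 19, 17, 9, 5] end={s0,s21,s22,s24,s5} — reject; 4/4 single-dels accept.
'iirr': run [20, 19, 12, 9, 3] end={s21,s24,s5} rej; 4/4 del acc.
4 obstructions.


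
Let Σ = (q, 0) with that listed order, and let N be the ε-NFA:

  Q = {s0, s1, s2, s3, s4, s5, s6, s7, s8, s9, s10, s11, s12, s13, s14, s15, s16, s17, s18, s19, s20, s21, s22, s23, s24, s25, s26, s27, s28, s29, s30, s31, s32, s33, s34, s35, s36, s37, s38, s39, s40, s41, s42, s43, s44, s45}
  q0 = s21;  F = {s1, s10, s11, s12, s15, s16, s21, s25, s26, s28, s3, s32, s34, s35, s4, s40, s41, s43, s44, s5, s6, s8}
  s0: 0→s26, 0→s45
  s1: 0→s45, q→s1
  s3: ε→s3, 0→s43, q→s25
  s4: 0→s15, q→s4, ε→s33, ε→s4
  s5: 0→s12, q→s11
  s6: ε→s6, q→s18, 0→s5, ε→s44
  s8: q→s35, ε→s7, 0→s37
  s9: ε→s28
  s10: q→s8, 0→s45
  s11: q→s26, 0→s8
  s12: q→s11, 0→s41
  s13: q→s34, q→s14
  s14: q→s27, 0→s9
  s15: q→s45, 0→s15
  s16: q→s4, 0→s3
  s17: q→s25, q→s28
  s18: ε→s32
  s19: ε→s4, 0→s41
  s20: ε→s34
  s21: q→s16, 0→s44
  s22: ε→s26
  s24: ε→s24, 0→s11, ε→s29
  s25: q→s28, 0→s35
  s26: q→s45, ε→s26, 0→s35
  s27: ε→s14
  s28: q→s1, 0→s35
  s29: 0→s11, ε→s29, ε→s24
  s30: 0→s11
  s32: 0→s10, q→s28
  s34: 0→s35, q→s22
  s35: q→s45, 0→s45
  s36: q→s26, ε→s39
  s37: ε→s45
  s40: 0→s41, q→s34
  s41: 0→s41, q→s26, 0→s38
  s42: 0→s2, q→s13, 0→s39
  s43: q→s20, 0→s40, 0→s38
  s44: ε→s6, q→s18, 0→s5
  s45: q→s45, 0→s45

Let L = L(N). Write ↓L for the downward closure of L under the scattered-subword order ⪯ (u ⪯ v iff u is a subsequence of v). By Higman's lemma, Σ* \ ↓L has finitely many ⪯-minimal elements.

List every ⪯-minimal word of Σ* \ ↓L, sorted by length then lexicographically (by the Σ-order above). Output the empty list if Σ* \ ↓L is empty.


|Q|=46, |F|=22, |δ|=84 (20 ε).
min D↑ (22 st, q0=0, F={14}): 0:q→1,0→2 1:q→3,0→4 2:q→5,0→6 3:q→3,0→7 4:q→8,0→9 5:q→10,0→11 6:q→12,0→13 7:q→14,0→7 8:q→10,0→15 9:q→16,0→17 10:q→18,0→15 11:q→19,0→14 12:q→20,0→19 13:q→12,0→21 14:q→14,0→14 15:q→14,0→14 16:q→20,0→15 17:q→16,0→21 18:q→18,0→14 19:q→15,0→14 20:q→14,0→15 21:q→20,0→21.
'qq0q': run [30, 25, 15, 4, 1] end={s45} ∉↓L; 4/4 del acc.
'0q00': N↓-sim [30, 26, 16, 6, 2] end={s37,s45} — reject; 4/4 single-dels accept.
'0qqq0': |S_i|=[30, 26, 16, 9, 3, 1] end={s45} ∉↓L; 5/5 deletions ∈↓L.
'00qqq': |S_i|=[30, 26, 18, 10, 4, 1] end={s45} rej; 5/5 single-dels accept.
'0000qq': N↓-sim [30, 26, 18, 14, 9, 3, 1] end={s45} — reject; 6/6 deletions ∈↓L.
5 obstructions.

Antichain: [qq0q, 0q00, 0qqq0, 00qqq, 0000qq].


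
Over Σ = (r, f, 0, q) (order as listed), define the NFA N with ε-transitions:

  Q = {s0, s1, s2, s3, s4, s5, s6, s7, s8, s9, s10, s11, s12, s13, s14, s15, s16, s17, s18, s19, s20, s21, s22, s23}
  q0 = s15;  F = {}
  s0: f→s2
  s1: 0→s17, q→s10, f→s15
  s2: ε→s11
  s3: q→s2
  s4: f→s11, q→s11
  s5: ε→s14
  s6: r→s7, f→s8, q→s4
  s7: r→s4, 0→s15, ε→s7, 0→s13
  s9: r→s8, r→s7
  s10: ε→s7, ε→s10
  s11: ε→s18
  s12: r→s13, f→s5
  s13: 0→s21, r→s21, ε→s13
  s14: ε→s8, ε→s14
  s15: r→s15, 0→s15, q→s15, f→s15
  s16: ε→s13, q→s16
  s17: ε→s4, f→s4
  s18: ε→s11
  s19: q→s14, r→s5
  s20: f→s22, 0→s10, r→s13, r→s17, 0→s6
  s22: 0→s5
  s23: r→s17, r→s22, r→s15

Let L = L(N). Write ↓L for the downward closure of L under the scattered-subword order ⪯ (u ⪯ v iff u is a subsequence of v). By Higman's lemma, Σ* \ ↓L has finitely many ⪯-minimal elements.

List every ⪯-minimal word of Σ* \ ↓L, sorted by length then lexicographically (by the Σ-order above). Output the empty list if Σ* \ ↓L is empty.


min(Σ*\↓L) = [ε].

|Q|=24, |F|=0, |δ|=48 (12 ε).
min D↑ (1 st, q0=0, F={0}): 0:r→0,f→0,0→0,q→0 [Hopcroft].
ε ∈ L(D↑) — L = ∅.


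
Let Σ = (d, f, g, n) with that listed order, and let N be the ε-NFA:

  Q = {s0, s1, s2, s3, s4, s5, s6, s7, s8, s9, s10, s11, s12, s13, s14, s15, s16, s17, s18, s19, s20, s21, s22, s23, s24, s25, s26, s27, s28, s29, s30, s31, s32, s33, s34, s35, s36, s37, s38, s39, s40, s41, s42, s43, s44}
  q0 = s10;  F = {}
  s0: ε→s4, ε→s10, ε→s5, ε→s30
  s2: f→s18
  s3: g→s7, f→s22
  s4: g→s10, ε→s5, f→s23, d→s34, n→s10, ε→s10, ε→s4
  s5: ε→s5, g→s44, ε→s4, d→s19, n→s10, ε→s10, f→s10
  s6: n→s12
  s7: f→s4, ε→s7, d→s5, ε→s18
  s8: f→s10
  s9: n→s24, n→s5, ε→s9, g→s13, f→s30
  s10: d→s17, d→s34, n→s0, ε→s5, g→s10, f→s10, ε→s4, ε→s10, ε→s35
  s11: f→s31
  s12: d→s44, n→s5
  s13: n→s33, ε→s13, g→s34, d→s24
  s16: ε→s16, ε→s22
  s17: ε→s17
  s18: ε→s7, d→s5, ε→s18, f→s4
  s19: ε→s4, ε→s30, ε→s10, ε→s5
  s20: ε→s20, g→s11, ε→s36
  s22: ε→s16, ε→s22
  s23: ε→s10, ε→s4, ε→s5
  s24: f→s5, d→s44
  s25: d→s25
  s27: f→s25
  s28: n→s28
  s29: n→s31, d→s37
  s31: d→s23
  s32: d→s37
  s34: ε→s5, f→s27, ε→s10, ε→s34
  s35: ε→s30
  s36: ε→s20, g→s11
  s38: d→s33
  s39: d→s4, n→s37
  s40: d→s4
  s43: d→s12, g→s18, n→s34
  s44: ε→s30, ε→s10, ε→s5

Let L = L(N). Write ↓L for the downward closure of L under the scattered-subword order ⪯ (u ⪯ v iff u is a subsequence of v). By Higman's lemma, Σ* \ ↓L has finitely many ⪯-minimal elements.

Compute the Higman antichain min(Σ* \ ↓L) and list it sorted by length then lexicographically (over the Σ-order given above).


|Q|=45, |F|=0, |δ|=93 (42 ε).
min D↑ (1 st, q0=0, F={0}): 0:d→0,f→0,g→0,n→0 (ε-aug+det+¬).
ε ∈ L(D↑) — L = ∅.

Antichain: [ε].
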